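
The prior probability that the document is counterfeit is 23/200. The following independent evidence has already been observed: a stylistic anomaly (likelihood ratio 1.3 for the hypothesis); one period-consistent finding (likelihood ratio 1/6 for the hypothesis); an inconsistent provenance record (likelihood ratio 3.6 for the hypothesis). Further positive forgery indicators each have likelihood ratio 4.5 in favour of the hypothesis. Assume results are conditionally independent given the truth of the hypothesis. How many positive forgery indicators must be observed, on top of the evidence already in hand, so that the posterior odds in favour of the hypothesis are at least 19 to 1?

4

Prior odds = 0.115/0.885 = 23/177.
Combined Bayes factor of the evidence already in hand = 1.3 × (1/6) × 3.6 = 0.78.
Odds after that evidence = (23/177) × 0.78 = 299/2950.
Target odds = 19.
Need 4.5ⁿ ≥ 19 ÷ (299/2950) = 56050/299.
4.5³ = 91.125 falls short of 56050/299 but 4.5⁴ = 410.0625 reaches it, so n = 4.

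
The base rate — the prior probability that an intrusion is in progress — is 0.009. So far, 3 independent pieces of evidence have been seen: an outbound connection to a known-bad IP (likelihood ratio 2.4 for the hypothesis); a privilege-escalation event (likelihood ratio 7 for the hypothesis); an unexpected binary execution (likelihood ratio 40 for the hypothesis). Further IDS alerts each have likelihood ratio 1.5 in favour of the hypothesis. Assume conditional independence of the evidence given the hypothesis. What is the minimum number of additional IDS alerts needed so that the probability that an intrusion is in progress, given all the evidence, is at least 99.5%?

Prior odds = 0.009/0.991 = 9/991.
Combined Bayes factor of the evidence already in hand = 2.4 × 7 × 40 = 672.
Odds after that evidence = (9/991) × 672 = 6048/991.
Target odds = 0.995/0.005 = 199.
Need 1.5ⁿ ≥ 199 ÷ (6048/991) = 197209/6048.
1.5⁸ = 25.62890625 falls short of 197209/6048 but 1.5⁹ = 19683/512 reaches it, so n = 9.

9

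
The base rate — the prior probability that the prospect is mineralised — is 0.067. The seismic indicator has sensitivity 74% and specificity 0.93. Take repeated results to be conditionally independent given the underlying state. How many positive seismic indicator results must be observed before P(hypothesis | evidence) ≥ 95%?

3

Prior odds = 0.067/0.933 = 67/933.
False-positive rate = 1 − 0.93 = 0.07; likelihood ratio of a positive = 0.74/0.07 = 74/7.
Target odds: 0.95 ÷ 0.05 = 19.
Require (74/7)ⁿ ≥ 19 ÷ (67/933) = 17727/67.
(74/7)² = 5476/49 falls short of 17727/67 but (74/7)³ = 405224/343 reaches it, so n = 3.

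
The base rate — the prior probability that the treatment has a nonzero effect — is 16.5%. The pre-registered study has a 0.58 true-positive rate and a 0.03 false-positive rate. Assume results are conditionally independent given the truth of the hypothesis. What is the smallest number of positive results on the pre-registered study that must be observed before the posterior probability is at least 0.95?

Prior odds = 0.165/0.835 = 33/167.
Likelihood ratio of a positive result = 0.58/0.03 = 58/3.
Target odds: 0.95 ÷ 0.05 = 19.
Require (58/3)ⁿ ≥ 19 ÷ (33/167) = 3173/33.
(58/3)¹ = 58/3 falls short of 3173/33 but (58/3)² = 3364/9 reaches it, so n = 2.

2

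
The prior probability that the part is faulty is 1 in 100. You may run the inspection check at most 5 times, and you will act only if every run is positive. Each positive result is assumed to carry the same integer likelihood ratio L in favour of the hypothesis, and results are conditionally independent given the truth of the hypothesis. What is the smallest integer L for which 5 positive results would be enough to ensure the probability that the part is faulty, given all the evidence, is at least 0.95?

5

Prior odds = 0.01/0.99 = 1/99.
Target odds = 0.95/0.05 = 19.
Need L⁵ ≥ 19 ÷ (1/99) = 1881.
4⁵ = 1024 < 1881 ≤ 3125 = 5⁵, so L = 5.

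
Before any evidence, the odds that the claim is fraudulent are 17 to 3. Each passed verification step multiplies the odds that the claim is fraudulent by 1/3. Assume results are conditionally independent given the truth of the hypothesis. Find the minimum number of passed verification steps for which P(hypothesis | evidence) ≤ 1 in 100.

Prior odds = 17/3.
Likelihood ratio per passed verification step = 1/3.
Target odds: 0.01 ÷ 0.99 = 1/99.
Require (1/3)ⁿ ≤ 1/99 ÷ (17/3) = 1/561.
(1/3)⁵ = 1/243 is still above 1/561 but (1/3)⁶ = 1/729 is at or below it, so n = 6.

6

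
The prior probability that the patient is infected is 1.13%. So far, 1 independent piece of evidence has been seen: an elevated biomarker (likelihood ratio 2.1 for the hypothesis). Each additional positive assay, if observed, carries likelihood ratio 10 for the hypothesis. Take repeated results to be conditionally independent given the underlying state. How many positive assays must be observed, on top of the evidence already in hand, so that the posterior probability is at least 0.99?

Prior odds = 0.0113/0.9887 = 113/9887.
Bayes factor of the evidence already in hand = 2.1.
Odds after that evidence = (113/9887) × 2.1 = 2373/98870.
Target odds = 0.99/0.01 = 99.
Need 10ⁿ ≥ 99 ÷ (2373/98870) = 3262710/791.
10³ = 1000 falls short of 3262710/791 but 10⁴ = 10000 reaches it, so n = 4.

4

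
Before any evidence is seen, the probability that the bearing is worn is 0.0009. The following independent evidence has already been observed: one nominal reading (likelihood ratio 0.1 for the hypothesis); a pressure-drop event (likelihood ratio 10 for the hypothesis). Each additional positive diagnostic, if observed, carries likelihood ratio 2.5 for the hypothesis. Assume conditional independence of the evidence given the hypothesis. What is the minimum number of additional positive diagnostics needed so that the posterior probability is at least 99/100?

13

Prior odds = 0.0009/0.9991 = 9/9991.
Combined Bayes factor of the evidence already in hand = 0.1 × 10 = 1.
Odds after that evidence = (9/9991) × 1 = 9/9991.
Target odds = 0.99/0.01 = 99.
Need 2.5ⁿ ≥ 99 ÷ (9/9991) = 109901.
2.5¹² = 244140625/4096 falls short of 109901 but 2.5¹³ ≈149012 reaches it, so n = 13.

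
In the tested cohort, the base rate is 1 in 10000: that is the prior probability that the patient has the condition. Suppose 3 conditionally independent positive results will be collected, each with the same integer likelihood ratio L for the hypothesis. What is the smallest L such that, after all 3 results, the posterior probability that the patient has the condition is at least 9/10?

45

Prior odds = 0.0001/0.9999 = 1/9999.
Target odds = 0.9/0.1 = 9.
Need L³ ≥ 9 ÷ (1/9999) = 89991.
44³ = 85184 < 89991 ≤ 91125 = 45³, so L = 45.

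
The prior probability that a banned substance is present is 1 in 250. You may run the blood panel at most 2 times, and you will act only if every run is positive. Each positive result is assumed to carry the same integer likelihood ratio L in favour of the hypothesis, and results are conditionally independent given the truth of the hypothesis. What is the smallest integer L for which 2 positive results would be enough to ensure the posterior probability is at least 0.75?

28

Prior odds = 0.004/0.996 = 1/249.
Target odds = 0.75/0.25 = 3.
Need L² ≥ 3 ÷ (1/249) = 747.
27² = 729 < 747 ≤ 784 = 28², so L = 28.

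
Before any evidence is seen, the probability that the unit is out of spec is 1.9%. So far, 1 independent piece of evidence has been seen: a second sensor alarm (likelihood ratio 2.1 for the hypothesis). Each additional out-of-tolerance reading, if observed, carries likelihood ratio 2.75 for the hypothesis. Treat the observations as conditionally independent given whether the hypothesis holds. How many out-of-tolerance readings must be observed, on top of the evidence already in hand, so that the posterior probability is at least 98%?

8

Prior odds = 0.019/0.981 = 19/981.
Bayes factor of the evidence already in hand = 2.1.
Odds after that evidence = (19/981) × 2.1 = 133/3270.
Target odds = 0.98/0.02 = 49.
Need 2.75ⁿ ≥ 49 ÷ (133/3270) = 22890/19.
2.75⁷ = 19487171/16384 falls short of 22890/19 but 2.75⁸ = 214358881/65536 reaches it, so n = 8.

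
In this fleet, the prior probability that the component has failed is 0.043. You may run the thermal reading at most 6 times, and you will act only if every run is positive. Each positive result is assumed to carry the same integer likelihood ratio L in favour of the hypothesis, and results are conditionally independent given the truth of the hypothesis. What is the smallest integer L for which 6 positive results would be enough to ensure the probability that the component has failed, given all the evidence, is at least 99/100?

4

Prior odds = 0.043/0.957 = 43/957.
Target odds = 0.99/0.01 = 99.
Need L⁶ ≥ 99 ÷ (43/957) = 94743/43.
3⁶ = 729 < 94743/43 ≤ 4096 = 4⁶, so L = 4.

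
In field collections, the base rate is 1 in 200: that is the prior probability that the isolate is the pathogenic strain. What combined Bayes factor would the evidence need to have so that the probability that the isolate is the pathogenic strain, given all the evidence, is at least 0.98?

9751

Prior odds = 0.005/0.995 = 1/199.
Target odds = 0.98/0.02 = 49.
Required Bayes factor = 49 ÷ (1/199) = 9751.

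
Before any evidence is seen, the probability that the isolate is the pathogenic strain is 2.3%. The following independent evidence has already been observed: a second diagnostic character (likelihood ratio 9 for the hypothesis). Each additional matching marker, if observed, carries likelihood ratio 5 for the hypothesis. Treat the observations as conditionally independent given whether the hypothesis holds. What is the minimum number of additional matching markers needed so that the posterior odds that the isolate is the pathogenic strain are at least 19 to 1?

Prior odds = 0.023/0.977 = 23/977.
Bayes factor of the evidence already in hand = 9.
Odds after that evidence = (23/977) × 9 = 207/977.
Target odds = 19.
Need 5ⁿ ≥ 19 ÷ (207/977) = 18563/207.
5² = 25 falls short of 18563/207 but 5³ = 125 reaches it, so n = 3.

3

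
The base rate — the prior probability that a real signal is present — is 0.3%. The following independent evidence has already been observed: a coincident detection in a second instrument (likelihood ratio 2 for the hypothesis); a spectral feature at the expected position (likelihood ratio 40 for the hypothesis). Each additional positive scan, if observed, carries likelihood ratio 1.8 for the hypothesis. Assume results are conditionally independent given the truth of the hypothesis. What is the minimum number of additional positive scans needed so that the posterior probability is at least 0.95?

Prior odds = 0.003/0.997 = 3/997.
Combined Bayes factor of the evidence already in hand = 2 × 40 = 80.
Odds after that evidence = (3/997) × 80 = 240/997.
Target odds = 0.95/0.05 = 19.
Need 1.8ⁿ ≥ 19 ÷ (240/997) = 18943/240.
1.8⁷ = 4782969/78125 falls short of 18943/240 but 1.8⁸ = 43046721/390625 reaches it, so n = 8.

8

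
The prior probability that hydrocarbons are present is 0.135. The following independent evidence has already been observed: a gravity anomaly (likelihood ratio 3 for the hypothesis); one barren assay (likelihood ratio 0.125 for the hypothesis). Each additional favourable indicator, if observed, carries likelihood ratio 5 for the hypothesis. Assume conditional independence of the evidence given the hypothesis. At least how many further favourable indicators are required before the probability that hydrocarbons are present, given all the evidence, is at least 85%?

Prior odds = 0.135/0.865 = 27/173.
Combined Bayes factor of the evidence already in hand = 3 × 0.125 = 0.375.
Odds after that evidence = (27/173) × 0.375 = 81/1384.
Target odds = 0.85/0.15 = 17/3.
Need 5ⁿ ≥ 17/3 ÷ (81/1384) = 23528/243.
5² = 25 falls short of 23528/243 but 5³ = 125 reaches it, so n = 3.

3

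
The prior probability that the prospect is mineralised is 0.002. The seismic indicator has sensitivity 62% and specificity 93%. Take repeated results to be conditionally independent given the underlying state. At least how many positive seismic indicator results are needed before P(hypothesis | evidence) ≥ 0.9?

4

Prior odds: 0.002 ÷ 0.998 = 1/499.
False-positive rate = 1 − 0.93 = 0.07; likelihood ratio of a positive = 0.62/0.07 = 62/7.
Target posterior odds = 0.9/0.1 = 9.
Require (62/7)ⁿ ≥ 9 ÷ (1/499) = 4491.
(62/7)³ = 238328/343 falls short of 4491 but (62/7)⁴ = 14776336/2401 reaches it, so n = 4.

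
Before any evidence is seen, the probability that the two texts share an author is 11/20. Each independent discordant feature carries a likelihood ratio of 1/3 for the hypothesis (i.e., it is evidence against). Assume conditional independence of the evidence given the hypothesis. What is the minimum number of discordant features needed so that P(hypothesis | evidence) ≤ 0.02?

Prior odds = 0.55/0.45 = 11/9.
Likelihood ratio per discordant feature = 1/3.
Target odds: 0.02 ÷ 0.98 = 1/49.
Need (11/9) × (1/3)ⁿ ≤ 1/49, i.e. (1/3)ⁿ ≤ 9/539.
(1/3)³ = 1/27 is still above 9/539 but (1/3)⁴ = 1/81 is at or below it, so n = 4.

4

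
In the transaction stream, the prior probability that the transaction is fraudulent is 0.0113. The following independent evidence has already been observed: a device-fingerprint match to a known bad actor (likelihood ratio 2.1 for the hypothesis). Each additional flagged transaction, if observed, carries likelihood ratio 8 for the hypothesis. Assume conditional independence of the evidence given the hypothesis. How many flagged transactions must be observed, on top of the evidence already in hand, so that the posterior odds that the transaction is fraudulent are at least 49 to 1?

4

Prior odds = 0.0113/0.9887 = 113/9887.
Bayes factor of the evidence already in hand = 2.1.
Odds after that evidence = (113/9887) × 2.1 = 2373/98870.
Target odds = 49.
Need 8ⁿ ≥ 49 ÷ (2373/98870) = 692090/339.
8³ = 512 falls short of 692090/339 but 8⁴ = 4096 reaches it, so n = 4.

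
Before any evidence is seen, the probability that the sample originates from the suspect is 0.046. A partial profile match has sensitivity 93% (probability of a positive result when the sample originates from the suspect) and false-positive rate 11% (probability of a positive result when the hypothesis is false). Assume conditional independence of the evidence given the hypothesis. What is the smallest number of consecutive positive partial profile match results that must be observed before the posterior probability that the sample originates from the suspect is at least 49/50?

4

Prior odds = 0.046/0.954 = 23/477.
Likelihood ratio of a positive result = 0.93/0.11 = 93/11.
Target odds: 0.98 ÷ 0.02 = 49.
Need (23/477) × (93/11)ⁿ ≥ 49, i.e. (93/11)ⁿ ≥ 23373/23.
(93/11)³ = 804357/1331 falls short of 23373/23 but (93/11)⁴ = 74805201/14641 reaches it, so n = 4.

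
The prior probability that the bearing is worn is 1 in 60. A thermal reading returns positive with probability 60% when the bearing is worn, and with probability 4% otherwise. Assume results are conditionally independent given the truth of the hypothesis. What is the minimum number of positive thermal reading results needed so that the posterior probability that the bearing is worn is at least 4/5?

Prior odds: (1/60) ÷ (59/60) = 1/59.
Likelihood ratio of a positive result = 0.6/0.04 = 15.
Target posterior odds = 0.8/0.2 = 4.
Require 15ⁿ ≥ 4 ÷ (1/59) = 236.
15² = 225 falls short of 236 but 15³ = 3375 reaches it, so n = 3.

3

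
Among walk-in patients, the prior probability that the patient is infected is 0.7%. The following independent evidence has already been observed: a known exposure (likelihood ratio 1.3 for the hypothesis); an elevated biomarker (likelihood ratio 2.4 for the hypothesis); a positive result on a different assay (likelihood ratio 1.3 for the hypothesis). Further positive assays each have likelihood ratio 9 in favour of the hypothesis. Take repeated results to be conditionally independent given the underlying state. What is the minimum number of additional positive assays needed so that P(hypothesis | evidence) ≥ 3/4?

Prior odds = 0.007/0.993 = 7/993.
Combined Bayes factor of the evidence already in hand = 1.3 × 2.4 × 1.3 = 4.056.
Odds after that evidence = (7/993) × 4.056 = 1183/41375.
Target odds = 0.75/0.25 = 3.
Need 9ⁿ ≥ 3 ÷ (1183/41375) = 124125/1183.
9² = 81 falls short of 124125/1183 but 9³ = 729 reaches it, so n = 3.

3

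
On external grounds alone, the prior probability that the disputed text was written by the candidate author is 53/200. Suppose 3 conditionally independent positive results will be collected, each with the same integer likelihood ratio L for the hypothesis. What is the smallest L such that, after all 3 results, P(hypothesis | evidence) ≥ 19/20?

4

Prior odds = 0.265/0.735 = 53/147.
Target odds = 0.95/0.05 = 19.
Need L³ ≥ 19 ÷ (53/147) = 2793/53.
3³ = 27 < 2793/53 ≤ 64 = 4³, so L = 4.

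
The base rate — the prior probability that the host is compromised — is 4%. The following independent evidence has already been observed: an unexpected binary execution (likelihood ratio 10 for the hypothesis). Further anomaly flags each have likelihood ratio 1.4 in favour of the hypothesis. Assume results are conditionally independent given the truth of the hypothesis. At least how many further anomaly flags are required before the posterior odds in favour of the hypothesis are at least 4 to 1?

Prior odds = 0.04/0.96 = 1/24.
Bayes factor of the evidence already in hand = 10.
Odds after that evidence = (1/24) × 10 = 5/12.
Target odds = 4.
Need 1.4ⁿ ≥ 4 ÷ (5/12) = 9.6.
1.4⁶ = 117649/15625 falls short of 9.6 but 1.4⁷ = 823543/78125 reaches it, so n = 7.

7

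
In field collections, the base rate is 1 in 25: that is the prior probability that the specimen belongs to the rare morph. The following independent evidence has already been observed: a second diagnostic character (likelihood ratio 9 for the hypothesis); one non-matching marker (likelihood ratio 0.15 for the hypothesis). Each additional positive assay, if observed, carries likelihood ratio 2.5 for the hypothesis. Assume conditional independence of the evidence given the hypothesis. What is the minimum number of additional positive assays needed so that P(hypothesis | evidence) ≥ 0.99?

9

Prior odds = 0.04/0.96 = 1/24.
Combined Bayes factor of the evidence already in hand = 9 × 0.15 = 1.35.
Odds after that evidence = (1/24) × 1.35 = 0.05625.
Target odds = 0.99/0.01 = 99.
Need 2.5ⁿ ≥ 99 ÷ 0.05625 = 1760.
2.5⁸ = 390625/256 falls short of 1760 but 2.5⁹ = 1953125/512 reaches it, so n = 9.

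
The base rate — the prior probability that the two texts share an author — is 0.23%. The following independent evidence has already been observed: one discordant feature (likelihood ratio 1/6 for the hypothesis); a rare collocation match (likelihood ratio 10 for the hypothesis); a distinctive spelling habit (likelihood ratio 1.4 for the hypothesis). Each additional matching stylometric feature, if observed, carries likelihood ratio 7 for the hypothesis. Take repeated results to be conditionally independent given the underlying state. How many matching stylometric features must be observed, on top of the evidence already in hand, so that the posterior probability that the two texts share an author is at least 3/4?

Prior odds = 0.0023/0.9977 = 23/9977.
Combined Bayes factor of the evidence already in hand = (1/6) × 10 × 1.4 = 7/3.
Odds after that evidence = (23/9977) × 7/3 = 161/29931.
Target odds = 0.75/0.25 = 3.
Need 7ⁿ ≥ 3 ÷ (161/29931) = 89793/161.
7³ = 343 falls short of 89793/161 but 7⁴ = 2401 reaches it, so n = 4.

4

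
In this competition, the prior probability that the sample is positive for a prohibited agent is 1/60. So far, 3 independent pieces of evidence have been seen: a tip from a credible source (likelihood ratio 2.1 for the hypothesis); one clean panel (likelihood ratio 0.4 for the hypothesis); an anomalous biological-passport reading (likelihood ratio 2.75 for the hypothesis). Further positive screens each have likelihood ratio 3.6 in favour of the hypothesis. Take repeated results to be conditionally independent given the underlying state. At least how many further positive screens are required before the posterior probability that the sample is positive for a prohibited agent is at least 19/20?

5

Prior odds = (1/60)/(59/60) = 1/59.
Combined Bayes factor of the evidence already in hand = 2.1 × 0.4 × 2.75 = 2.31.
Odds after that evidence = (1/59) × 2.31 = 231/5900.
Target odds = 0.95/0.05 = 19.
Need 3.6ⁿ ≥ 19 ÷ (231/5900) = 112100/231.
3.6⁴ = 167.9616 falls short of 112100/231 but 3.6⁵ = 604.66176 reaches it, so n = 5.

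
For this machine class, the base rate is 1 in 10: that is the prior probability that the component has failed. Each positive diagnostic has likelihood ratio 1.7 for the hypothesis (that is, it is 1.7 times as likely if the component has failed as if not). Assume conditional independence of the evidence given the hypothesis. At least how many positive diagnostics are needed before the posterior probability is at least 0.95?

10

Prior odds = 0.1/0.9 = 1/9.
Likelihood ratio per positive diagnostic = 1.7.
Target posterior odds = 0.95/0.05 = 19.
Need (1/9) × 1.7ⁿ ≥ 19, i.e. 1.7ⁿ ≥ 171.
1.7⁹ ≈118.588 falls short of 171 but 1.7¹⁰ ≈201.599 reaches it, so n = 10.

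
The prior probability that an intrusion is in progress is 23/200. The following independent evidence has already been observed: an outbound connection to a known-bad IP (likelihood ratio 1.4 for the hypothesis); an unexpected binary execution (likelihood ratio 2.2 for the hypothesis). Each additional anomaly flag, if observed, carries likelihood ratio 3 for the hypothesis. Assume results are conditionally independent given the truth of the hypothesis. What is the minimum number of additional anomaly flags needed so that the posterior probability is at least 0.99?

6

Prior odds = 0.115/0.885 = 23/177.
Combined Bayes factor of the evidence already in hand = 1.4 × 2.2 = 3.08.
Odds after that evidence = (23/177) × 3.08 = 1771/4425.
Target odds = 0.99/0.01 = 99.
Need 3ⁿ ≥ 99 ÷ (1771/4425) = 39825/161.
3⁵ = 243 falls short of 39825/161 but 3⁶ = 729 reaches it, so n = 6.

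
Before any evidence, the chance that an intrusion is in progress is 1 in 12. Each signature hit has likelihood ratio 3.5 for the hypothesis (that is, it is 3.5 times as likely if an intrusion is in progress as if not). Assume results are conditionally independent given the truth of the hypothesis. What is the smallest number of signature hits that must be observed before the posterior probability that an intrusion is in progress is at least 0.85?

Prior odds = (1/12)/(11/12) = 1/11.
Likelihood ratio per signature hit = 3.5.
Target odds: 0.85 ÷ 0.15 = 17/3.
Need (1/11) × 3.5ⁿ ≥ 17/3, i.e. 3.5ⁿ ≥ 187/3.
3.5³ = 42.875 falls short of 187/3 but 3.5⁴ = 150.0625 reaches it, so n = 4.

4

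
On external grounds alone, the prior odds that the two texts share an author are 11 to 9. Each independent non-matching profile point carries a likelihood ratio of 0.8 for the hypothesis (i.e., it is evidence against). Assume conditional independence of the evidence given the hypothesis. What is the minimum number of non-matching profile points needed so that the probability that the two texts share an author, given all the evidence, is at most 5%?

Prior odds = 11/9.
Likelihood ratio per non-matching profile point = 0.8.
Target odds: 0.05 ÷ 0.95 = 1/19.
Need (11/9) × 0.8ⁿ ≤ 1/19, i.e. 0.8ⁿ ≤ 9/209.
0.8¹⁴ ≈0.0439805 is still above 9/209 but 0.8¹⁵ ≈0.0351844 is at or below it, so n = 15.

15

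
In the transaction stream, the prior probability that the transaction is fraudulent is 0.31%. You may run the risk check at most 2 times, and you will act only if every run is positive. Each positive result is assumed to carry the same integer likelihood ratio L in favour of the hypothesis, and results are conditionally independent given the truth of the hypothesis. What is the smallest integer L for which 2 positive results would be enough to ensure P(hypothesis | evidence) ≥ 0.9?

54

Prior odds = 0.0031/0.9969 = 31/9969.
Target odds = 0.9/0.1 = 9.
Need L² ≥ 9 ÷ (31/9969) = 89721/31.
53² = 2809 < 89721/31 ≤ 2916 = 54², so L = 54.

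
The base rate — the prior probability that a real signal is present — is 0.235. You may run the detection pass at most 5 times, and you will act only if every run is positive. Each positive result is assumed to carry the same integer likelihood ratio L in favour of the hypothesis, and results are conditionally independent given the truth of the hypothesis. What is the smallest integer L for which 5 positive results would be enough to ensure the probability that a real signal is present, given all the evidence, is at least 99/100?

Prior odds = 0.235/0.765 = 47/153.
Target odds = 0.99/0.01 = 99.
Need L⁵ ≥ 99 ÷ (47/153) = 15147/47.
3⁵ = 243 < 15147/47 ≤ 1024 = 4⁵, so L = 4.

4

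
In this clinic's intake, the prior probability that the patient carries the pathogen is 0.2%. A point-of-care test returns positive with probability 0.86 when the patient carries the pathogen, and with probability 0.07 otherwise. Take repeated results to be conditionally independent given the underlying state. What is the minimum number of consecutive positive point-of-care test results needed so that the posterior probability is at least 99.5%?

Prior odds = 0.002/0.998 = 1/499.
Likelihood ratio of a positive result = 0.86/0.07 = 86/7.
Target posterior odds = 0.995/0.005 = 199.
Need (1/499) × (86/7)ⁿ ≥ 199, i.e. (86/7)ⁿ ≥ 99301.
(86/7)⁴ = 54700816/2401 falls short of 99301 but (86/7)⁵ ≈279899 reaches it, so n = 5.

5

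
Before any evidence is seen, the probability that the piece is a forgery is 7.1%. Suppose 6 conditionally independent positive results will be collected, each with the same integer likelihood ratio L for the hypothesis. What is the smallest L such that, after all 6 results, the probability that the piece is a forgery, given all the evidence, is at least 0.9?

Prior odds = 0.071/0.929 = 71/929.
Target odds = 0.9/0.1 = 9.
Need L⁶ ≥ 9 ÷ (71/929) = 8361/71.
2⁶ = 64 < 8361/71 ≤ 729 = 3⁶, so L = 3.

3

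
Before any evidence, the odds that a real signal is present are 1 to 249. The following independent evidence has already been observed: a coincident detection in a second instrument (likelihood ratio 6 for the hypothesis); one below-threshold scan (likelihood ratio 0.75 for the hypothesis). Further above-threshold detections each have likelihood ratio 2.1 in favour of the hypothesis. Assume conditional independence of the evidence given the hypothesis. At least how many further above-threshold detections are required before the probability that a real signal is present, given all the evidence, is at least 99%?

12

Prior odds = 1/249.
Combined Bayes factor of the evidence already in hand = 6 × 0.75 = 4.5.
Odds after that evidence = (1/249) × 4.5 = 3/166.
Target odds = 0.99/0.01 = 99.
Need 2.1ⁿ ≥ 99 ÷ (3/166) = 5478.
2.1¹¹ ≈3502.78 falls short of 5478 but 2.1¹² ≈7355.83 reaches it, so n = 12.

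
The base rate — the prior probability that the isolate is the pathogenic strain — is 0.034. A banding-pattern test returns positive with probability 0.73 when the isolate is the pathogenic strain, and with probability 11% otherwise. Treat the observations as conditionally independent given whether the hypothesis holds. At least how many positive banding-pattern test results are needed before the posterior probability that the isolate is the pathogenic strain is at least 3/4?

Prior odds = 0.034/0.966 = 17/483.
Likelihood ratio of a positive result = 0.73/0.11 = 73/11.
Target posterior odds = 0.75/0.25 = 3.
Need (17/483) × (73/11)ⁿ ≥ 3, i.e. (73/11)ⁿ ≥ 1449/17.
(73/11)² = 5329/121 falls short of 1449/17 but (73/11)³ = 389017/1331 reaches it, so n = 3.

3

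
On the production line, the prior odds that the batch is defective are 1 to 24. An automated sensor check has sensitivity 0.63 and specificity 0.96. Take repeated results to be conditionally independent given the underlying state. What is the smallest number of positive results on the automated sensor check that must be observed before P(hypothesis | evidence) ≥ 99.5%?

Prior odds = 1/24.
False-positive rate = 1 − 0.96 = 0.04; likelihood ratio of a positive = 0.63/0.04 = 15.75.
Target odds: 0.995 ÷ 0.005 = 199.
Need (1/24) × 15.75ⁿ ≥ 199, i.e. 15.75ⁿ ≥ 4776.
15.75³ = 3906.984375 falls short of 4776 but 15.75⁴ = 15752961/256 reaches it, so n = 4.

4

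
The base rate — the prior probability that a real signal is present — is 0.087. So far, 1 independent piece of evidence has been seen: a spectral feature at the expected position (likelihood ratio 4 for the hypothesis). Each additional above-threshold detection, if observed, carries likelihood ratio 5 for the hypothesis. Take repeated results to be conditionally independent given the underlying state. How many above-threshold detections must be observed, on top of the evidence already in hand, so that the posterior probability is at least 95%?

Prior odds = 0.087/0.913 = 87/913.
Bayes factor of the evidence already in hand = 4.
Odds after that evidence = (87/913) × 4 = 348/913.
Target odds = 0.95/0.05 = 19.
Need 5ⁿ ≥ 19 ÷ (348/913) = 17347/348.
5² = 25 falls short of 17347/348 but 5³ = 125 reaches it, so n = 3.

3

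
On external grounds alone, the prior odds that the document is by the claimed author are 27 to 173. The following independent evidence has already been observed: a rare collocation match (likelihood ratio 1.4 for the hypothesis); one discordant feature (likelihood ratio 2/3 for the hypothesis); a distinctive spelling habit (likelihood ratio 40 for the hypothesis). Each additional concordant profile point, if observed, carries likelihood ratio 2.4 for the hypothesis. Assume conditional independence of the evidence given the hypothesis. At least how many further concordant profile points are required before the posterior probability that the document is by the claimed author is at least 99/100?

4

Prior odds = 27/173.
Combined Bayes factor of the evidence already in hand = 1.4 × (2/3) × 40 = 112/3.
Odds after that evidence = (27/173) × 112/3 = 1008/173.
Target odds = 0.99/0.01 = 99.
Need 2.4ⁿ ≥ 99 ÷ (1008/173) = 1903/112.
2.4³ = 13.824 falls short of 1903/112 but 2.4⁴ = 33.1776 reaches it, so n = 4.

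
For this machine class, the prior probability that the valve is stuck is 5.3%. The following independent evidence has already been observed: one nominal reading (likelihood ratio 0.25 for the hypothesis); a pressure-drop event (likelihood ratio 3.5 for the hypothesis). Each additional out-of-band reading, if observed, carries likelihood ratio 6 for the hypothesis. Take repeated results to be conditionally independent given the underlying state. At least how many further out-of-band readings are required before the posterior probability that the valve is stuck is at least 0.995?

5

Prior odds = 0.053/0.947 = 53/947.
Combined Bayes factor of the evidence already in hand = 0.25 × 3.5 = 0.875.
Odds after that evidence = (53/947) × 0.875 = 371/7576.
Target odds = 0.995/0.005 = 199.
Need 6ⁿ ≥ 199 ÷ (371/7576) = 1507624/371.
6⁴ = 1296 falls short of 1507624/371 but 6⁵ = 7776 reaches it, so n = 5.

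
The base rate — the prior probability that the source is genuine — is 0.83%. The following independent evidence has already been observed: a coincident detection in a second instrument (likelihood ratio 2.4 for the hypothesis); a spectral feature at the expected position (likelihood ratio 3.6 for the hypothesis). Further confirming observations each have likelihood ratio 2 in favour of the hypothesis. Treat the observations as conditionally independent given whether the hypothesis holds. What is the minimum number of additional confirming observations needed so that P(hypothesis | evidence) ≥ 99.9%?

14

Prior odds = 0.0083/0.9917 = 83/9917.
Combined Bayes factor of the evidence already in hand = 2.4 × 3.6 = 8.64.
Odds after that evidence = (83/9917) × 8.64 = 17928/247925.
Target odds = 0.999/0.001 = 999.
Need 2ⁿ ≥ 999 ÷ (17928/247925) = 9173225/664.
2¹³ = 8192 falls short of 9173225/664 but 2¹⁴ = 16384 reaches it, so n = 14.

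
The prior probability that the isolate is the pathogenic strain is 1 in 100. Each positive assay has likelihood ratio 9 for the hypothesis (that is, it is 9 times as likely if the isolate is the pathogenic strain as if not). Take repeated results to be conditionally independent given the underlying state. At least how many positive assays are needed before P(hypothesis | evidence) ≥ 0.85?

3

Prior odds = 0.01/0.99 = 1/99.
Likelihood ratio per positive assay = 9.
Target posterior odds = 0.85/0.15 = 17/3.
Need (1/99) × 9ⁿ ≥ 17/3, i.e. 9ⁿ ≥ 561.
9² = 81 falls short of 561 but 9³ = 729 reaches it, so n = 3.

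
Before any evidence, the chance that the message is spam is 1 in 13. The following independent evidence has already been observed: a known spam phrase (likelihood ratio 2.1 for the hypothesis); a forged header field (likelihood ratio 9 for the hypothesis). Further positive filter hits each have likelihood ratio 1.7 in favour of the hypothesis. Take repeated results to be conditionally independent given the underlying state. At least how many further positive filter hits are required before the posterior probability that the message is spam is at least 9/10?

4

Prior odds = (1/13)/(12/13) = 1/12.
Combined Bayes factor of the evidence already in hand = 2.1 × 9 = 18.9.
Odds after that evidence = (1/12) × 18.9 = 1.575.
Target odds = 0.9/0.1 = 9.
Need 1.7ⁿ ≥ 9 ÷ 1.575 = 40/7.
1.7³ = 4.913 falls short of 40/7 but 1.7⁴ = 8.3521 reaches it, so n = 4.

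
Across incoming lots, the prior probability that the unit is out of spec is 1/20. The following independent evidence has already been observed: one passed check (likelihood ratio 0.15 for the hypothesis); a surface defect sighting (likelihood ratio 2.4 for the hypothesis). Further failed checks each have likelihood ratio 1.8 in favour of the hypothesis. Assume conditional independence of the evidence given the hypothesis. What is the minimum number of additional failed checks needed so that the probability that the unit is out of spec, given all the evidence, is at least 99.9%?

19

Prior odds = 0.05/0.95 = 1/19.
Combined Bayes factor of the evidence already in hand = 0.15 × 2.4 = 0.36.
Odds after that evidence = (1/19) × 0.36 = 9/475.
Target odds = 0.999/0.001 = 999.
Need 1.8ⁿ ≥ 999 ÷ (9/475) = 52725.
1.8¹⁸ ≈39346.4 falls short of 52725 but 1.8¹⁹ ≈70823.5 reaches it, so n = 19.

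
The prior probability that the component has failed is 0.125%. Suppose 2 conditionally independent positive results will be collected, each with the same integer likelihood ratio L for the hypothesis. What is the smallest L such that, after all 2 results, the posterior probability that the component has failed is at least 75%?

49

Prior odds = 0.00125/0.99875 = 1/799.
Target odds = 0.75/0.25 = 3.
Need L² ≥ 3 ÷ (1/799) = 2397.
48² = 2304 < 2397 ≤ 2401 = 49², so L = 49.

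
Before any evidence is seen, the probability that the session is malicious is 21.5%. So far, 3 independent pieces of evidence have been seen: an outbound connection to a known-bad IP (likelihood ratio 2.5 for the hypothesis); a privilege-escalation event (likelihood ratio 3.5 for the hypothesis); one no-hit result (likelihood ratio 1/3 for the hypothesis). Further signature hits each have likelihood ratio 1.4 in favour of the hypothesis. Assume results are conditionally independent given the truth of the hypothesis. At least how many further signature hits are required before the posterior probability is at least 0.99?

15

Prior odds = 0.215/0.785 = 43/157.
Combined Bayes factor of the evidence already in hand = 2.5 × 3.5 × (1/3) = 35/12.
Odds after that evidence = (43/157) × 35/12 = 1505/1884.
Target odds = 0.99/0.01 = 99.
Need 1.4ⁿ ≥ 99 ÷ (1505/1884) = 186516/1505.
1.4¹⁴ ≈111.12 falls short of 186516/1505 but 1.4¹⁵ ≈155.568 reaches it, so n = 15.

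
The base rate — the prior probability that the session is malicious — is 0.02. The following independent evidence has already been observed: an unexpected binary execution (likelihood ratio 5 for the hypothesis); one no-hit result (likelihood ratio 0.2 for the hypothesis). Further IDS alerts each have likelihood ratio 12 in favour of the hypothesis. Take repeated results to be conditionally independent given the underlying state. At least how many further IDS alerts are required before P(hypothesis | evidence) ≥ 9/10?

Prior odds = 0.02/0.98 = 1/49.
Combined Bayes factor of the evidence already in hand = 5 × 0.2 = 1.
Odds after that evidence = (1/49) × 1 = 1/49.
Target odds = 0.9/0.1 = 9.
Need 12ⁿ ≥ 9 ÷ (1/49) = 441.
12² = 144 falls short of 441 but 12³ = 1728 reaches it, so n = 3.

3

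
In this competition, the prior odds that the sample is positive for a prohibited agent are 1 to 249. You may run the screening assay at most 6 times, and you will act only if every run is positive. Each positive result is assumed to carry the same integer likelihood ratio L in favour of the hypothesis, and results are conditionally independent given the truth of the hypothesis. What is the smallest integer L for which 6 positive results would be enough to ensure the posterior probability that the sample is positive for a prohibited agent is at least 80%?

Prior odds = 1/249.
Target odds = 0.8/0.2 = 4.
Need L⁶ ≥ 4 ÷ (1/249) = 996.
3⁶ = 729 < 996 ≤ 4096 = 4⁶, so L = 4.

4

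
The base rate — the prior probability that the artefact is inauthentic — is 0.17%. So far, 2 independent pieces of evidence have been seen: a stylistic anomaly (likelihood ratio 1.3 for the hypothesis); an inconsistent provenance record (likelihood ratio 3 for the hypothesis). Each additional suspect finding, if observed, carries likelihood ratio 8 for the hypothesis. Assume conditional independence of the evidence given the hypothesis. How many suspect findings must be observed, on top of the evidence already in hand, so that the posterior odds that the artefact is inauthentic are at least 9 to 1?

Prior odds = 0.0017/0.9983 = 17/9983.
Combined Bayes factor of the evidence already in hand = 1.3 × 3 = 3.9.
Odds after that evidence = (17/9983) × 3.9 = 663/99830.
Target odds = 9.
Need 8ⁿ ≥ 9 ÷ (663/99830) = 299490/221.
8³ = 512 falls short of 299490/221 but 8⁴ = 4096 reaches it, so n = 4.

4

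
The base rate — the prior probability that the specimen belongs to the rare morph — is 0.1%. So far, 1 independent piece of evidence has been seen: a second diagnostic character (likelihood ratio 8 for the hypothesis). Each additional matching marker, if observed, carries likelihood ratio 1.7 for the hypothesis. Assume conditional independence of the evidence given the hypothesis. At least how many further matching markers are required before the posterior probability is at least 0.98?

Prior odds = 0.001/0.999 = 1/999.
Bayes factor of the evidence already in hand = 8.
Odds after that evidence = (1/999) × 8 = 8/999.
Target odds = 0.98/0.02 = 49.
Need 1.7ⁿ ≥ 49 ÷ (8/999) = 6118.875.
1.7¹⁶ ≈4866.12 falls short of 6118.875 but 1.7¹⁷ ≈8272.4 reaches it, so n = 17.

17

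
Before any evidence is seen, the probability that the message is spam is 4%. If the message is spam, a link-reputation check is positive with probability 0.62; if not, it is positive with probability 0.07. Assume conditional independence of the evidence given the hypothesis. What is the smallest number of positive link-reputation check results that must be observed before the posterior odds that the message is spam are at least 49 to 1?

4

Prior odds: 0.04 ÷ 0.96 = 1/24.
Likelihood ratio of a positive = 0.62/0.07 = 62/7.
Target odds = 49.
Need (1/24) × (62/7)ⁿ ≥ 49, i.e. (62/7)ⁿ ≥ 1176.
(62/7)³ = 238328/343 falls short of 1176 but (62/7)⁴ = 14776336/2401 reaches it, so n = 4.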